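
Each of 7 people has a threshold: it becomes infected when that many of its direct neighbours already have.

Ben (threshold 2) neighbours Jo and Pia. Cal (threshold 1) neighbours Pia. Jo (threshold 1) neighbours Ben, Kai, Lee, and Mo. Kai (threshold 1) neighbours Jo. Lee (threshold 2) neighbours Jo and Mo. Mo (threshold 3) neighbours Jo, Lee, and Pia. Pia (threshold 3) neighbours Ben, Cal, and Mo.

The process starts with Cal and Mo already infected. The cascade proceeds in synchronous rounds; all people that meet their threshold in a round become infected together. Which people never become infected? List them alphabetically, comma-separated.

Ben, Pia

Round 1 — Cal, Mo become infected (initial).
Round 2 — checking thresholds:
  Jo: 1 of 4 neighbours ≥ 1, becomes infected.
  Lee: 1 of 2 neighbours < 2, below threshold.
  Pia: 2 of 3 neighbours < 3, below threshold.
Round 3 — checking thresholds:
  Ben: 1 of 2 neighbours < 2, below threshold.
  Kai: 1 of 1 neighbours ≥ 1, becomes infected.
  Lee: 2 of 2 neighbours ≥ 2, becomes infected.
  Pia: 2 of 3 neighbours < 3, below threshold.
Round 4 — no new infections; cascade stops.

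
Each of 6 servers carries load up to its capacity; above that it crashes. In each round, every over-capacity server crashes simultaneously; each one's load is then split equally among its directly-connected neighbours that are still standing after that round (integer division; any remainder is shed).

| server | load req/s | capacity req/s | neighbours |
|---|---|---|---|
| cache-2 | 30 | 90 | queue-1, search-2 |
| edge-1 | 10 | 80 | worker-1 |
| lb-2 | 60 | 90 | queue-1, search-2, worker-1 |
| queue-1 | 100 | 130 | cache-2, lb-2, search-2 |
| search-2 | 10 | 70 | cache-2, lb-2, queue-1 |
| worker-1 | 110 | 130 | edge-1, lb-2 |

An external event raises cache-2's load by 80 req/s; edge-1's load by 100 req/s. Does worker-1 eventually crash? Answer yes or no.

yes

Round 1 — cache-2 at 110 > 90; edge-1 at 110 > 80. cache-2, edge-1 crash.
  cache-2 sheds 110 req/s to queue-1, search-2: 55 each.
    queue-1: 100+55 = 155 > 130
    search-2: 10+55 = 65 ≤ 70
  edge-1 sheds 110 req/s to worker-1: 110 each.
    worker-1: 110+110 = 220 > 130
Round 2 — queue-1, worker-1 crash.
  queue-1 sheds 155 req/s to lb-2, search-2: 77 each (1 lost).
    lb-2: 60+77 = 137 > 90
    search-2: 65+77 = 142 > 70
  worker-1 sheds 220 req/s to lb-2: 220 each.
    lb-2: 137+220 = 357 > 90
Round 3 — lb-2, search-2 crash.
  lb-2 sheds 357 req/s: no online neighbours, lost.
  search-2 sheds 142 req/s: no online neighbours, lost.
No further crashes.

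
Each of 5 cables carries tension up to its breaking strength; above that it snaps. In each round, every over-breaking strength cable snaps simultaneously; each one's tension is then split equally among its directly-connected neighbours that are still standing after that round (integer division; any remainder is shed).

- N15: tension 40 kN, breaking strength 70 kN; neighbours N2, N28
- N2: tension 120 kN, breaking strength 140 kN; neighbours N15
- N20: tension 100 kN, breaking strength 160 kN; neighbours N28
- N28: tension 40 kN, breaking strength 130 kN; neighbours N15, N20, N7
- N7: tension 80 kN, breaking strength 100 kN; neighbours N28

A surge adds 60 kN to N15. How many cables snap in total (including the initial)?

Round 1 — N15 at 100 > 70. N15 snaps.
  N15 sheds 100 kN to N2, N28: 50 each.
    N2: 120+50 = 170 > 140
    N28: 40+50 = 90 ≤ 130
Round 2 — N2 snaps.
  N2 sheds 170 kN: no online neighbours, lost.
No further breaks.

2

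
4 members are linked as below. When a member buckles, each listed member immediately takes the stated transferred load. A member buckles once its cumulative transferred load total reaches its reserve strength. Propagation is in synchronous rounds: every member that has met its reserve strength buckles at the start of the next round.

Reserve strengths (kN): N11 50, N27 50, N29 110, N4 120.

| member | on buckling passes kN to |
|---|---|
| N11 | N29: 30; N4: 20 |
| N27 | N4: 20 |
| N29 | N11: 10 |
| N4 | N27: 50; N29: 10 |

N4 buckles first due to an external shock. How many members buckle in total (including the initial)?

Round 1 — N4 buckles (initial).
  N27: +50 → 50 ≥ 50
  N29: +10 → 10 < 110
Round 2 — N27 buckles.
No further bucklings.

2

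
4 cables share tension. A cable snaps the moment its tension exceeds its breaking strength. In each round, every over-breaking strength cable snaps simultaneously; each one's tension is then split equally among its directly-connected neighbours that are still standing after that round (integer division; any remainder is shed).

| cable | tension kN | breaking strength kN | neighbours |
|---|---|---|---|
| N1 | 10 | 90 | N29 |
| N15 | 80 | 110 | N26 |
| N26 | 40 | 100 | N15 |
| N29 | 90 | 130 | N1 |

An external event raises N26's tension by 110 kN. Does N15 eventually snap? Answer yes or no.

yes

Round 1 — N26 at 150 > 100. N26 snaps.
  N26 sheds 150 kN to N15: 150 each.
    N15: 80+150 = 230 > 110
Round 2 — N15 snaps.
  N15 sheds 230 kN: no online neighbours, lost.
No further breaks.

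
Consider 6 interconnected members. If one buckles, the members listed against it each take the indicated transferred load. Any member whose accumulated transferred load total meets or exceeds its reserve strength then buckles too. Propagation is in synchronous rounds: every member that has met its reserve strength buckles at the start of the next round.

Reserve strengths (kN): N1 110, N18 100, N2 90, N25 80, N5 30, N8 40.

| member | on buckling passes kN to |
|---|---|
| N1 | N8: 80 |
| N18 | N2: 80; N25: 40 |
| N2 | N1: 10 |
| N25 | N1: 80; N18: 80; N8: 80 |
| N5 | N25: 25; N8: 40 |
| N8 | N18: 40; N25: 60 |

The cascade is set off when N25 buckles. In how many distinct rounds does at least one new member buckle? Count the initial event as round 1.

3

Round 1 — N25 buckles (initial).
  N1: +80 → 80 < 110
  N18: +80 → 80 < 100
  N8: +80 → 80 ≥ 40
Round 2 — N8 buckles.
  N18: +40 → 120 ≥ 100
Round 3 — N18 buckles.
  N2: +80 → 80 < 90
No further bucklings.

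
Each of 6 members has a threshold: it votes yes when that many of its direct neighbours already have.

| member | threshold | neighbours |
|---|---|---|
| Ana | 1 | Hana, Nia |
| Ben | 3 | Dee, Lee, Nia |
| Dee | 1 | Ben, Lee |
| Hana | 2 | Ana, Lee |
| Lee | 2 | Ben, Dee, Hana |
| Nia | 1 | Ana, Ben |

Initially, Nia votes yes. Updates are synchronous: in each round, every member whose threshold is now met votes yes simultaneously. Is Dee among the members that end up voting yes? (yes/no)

Round 1 — Nia votes yes (initial).
Round 2 — checking thresholds:
  Ana: 1 of 2 neighbours ≥ 1, votes yes.
  Ben: 1 of 3 neighbours < 3, holds.
Round 3 — no new yes votes; cascade stops.

no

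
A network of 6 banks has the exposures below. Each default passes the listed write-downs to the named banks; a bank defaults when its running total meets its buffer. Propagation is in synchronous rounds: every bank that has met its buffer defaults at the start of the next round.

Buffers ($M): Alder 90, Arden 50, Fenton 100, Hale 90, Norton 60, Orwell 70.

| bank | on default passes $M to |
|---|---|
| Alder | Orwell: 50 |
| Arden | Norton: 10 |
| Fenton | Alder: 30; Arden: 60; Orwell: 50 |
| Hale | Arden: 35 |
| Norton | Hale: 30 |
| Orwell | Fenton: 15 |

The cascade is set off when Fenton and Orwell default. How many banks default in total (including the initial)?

Round 1 — Fenton, Orwell default (initial).
  Alder: +30 → 30 < 90
  Arden: +60 → 60 ≥ 50
Round 2 — Arden defaults.
  Norton: +10 → 10 < 60
No further defaults.

3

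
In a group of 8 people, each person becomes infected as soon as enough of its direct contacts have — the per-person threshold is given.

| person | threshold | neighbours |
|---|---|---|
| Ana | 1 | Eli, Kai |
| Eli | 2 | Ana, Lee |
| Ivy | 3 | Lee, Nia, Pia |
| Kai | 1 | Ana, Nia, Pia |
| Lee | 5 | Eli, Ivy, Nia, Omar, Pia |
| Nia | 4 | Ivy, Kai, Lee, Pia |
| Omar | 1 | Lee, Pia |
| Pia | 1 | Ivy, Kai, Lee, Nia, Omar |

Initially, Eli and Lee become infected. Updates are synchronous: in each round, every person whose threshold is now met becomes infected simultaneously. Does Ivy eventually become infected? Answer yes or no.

no

Round 1 — Eli, Lee become infected (initial).
Round 2 — checking thresholds:
  Ana: 1 of 2 neighbours ≥ 1, becomes infected.
  Ivy: 1 of 3 neighbours < 3, not yet.
  Nia: 1 of 4 neighbours < 4, not yet.
  Omar: 1 of 2 neighbours ≥ 1, becomes infected.
  Pia: 1 of 5 neighbours ≥ 1, becomes infected.
Round 3 — checking thresholds:
  Ivy: 2 of 3 neighbours < 3, not yet.
  Kai: 2 of 3 neighbours ≥ 1, becomes infected.
  Nia: 2 of 4 neighbours < 4, not yet.
Round 4 — no new infections; cascade stops.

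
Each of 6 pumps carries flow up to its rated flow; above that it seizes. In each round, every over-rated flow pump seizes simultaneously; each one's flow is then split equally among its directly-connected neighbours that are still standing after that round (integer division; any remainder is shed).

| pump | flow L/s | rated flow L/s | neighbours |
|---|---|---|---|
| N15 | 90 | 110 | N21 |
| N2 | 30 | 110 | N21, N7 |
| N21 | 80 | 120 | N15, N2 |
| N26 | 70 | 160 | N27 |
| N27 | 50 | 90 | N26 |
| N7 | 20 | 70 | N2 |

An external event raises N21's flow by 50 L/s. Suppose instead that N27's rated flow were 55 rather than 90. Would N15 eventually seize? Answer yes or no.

yes

With N27's rated flow at 55:
Round 1 — N21 at 130 > 120. N21 seizes.
  N21 sheds 130 L/s to N15, N2: 65 each.
    N15: 90+65 = 155 > 110
    N2: 30+65 = 95 ≤ 110
Round 2 — N15 seizes.
  N15 sheds 155 L/s: no online neighbours, lost.
No further seizures.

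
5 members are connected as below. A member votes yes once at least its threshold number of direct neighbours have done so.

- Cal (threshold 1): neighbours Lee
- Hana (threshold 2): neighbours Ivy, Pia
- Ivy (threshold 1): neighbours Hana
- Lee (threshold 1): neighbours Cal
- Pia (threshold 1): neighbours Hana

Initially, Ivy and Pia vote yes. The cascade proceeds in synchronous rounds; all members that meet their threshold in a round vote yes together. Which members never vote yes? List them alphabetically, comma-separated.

Cal, Lee

Round 1 — Ivy, Pia vote yes (initial).
Round 2 — checking thresholds:
  Hana: 2 of 2 neighbours ≥ 2, votes yes.
Round 3 — no new yes votes; cascade stops.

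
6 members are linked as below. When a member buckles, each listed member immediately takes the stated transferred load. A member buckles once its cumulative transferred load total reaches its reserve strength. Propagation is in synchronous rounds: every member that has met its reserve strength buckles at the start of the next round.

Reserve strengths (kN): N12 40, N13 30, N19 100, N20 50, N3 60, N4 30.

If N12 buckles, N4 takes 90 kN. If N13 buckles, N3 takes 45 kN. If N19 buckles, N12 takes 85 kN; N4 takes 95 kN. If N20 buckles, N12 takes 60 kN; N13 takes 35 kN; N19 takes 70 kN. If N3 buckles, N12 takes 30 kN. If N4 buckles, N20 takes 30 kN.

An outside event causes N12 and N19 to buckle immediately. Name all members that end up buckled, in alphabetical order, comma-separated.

Round 1 — N12, N19 buckle (initial).
  N4: +90+95 → 185 ≥ 30
Round 2 — N4 buckles.
  N20: +30 → 30 < 50
No further bucklings.

N12, N19, N4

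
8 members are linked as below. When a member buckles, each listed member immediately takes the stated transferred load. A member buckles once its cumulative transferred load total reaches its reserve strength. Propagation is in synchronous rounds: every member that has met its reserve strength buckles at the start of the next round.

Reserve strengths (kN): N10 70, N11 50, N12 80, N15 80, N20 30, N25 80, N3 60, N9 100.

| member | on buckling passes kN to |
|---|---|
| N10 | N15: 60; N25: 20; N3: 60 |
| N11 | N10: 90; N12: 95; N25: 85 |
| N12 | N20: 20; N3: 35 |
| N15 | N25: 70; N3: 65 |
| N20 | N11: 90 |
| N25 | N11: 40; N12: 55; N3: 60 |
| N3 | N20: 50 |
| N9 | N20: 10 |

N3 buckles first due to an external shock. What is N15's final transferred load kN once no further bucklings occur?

Round 1 — N3 buckles (initial).
  N20: +50 → 50 ≥ 30
Round 2 — N20 buckles.
  N11: +90 → 90 ≥ 50
Round 3 — N11 buckles.
  N10: +90 → 90 ≥ 70
  N12: +95 → 95 ≥ 80
  N25: +85 → 85 ≥ 80
Round 4 — N10, N12, N25 buckle.
  N15: +60 → 60 < 80
No further bucklings.

60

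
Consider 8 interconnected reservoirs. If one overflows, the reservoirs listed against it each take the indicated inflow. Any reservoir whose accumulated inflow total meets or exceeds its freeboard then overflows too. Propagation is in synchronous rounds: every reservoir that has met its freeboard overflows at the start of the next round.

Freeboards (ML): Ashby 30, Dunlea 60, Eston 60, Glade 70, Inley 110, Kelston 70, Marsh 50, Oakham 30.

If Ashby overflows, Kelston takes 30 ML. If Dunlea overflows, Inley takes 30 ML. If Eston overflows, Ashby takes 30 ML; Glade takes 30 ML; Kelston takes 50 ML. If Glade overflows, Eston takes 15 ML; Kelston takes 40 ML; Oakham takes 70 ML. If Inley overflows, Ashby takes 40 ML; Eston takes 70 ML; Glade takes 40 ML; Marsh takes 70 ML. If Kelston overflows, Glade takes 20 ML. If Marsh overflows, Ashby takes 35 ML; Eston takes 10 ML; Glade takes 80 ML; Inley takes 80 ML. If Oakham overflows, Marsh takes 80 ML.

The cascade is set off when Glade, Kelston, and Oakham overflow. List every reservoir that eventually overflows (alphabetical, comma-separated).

Ashby, Glade, Kelston, Marsh, Oakham

Round 1 — Glade, Kelston, Oakham overflow (initial).
  Eston: +15 → 15 < 60
  Marsh: +80 → 80 ≥ 50
Round 2 — Marsh overflows.
  Ashby: +35 → 35 ≥ 30
  Eston: +10 → 25 < 60
  Inley: +80 → 80 < 110
Round 3 — Ashby overflows.
No further overflows.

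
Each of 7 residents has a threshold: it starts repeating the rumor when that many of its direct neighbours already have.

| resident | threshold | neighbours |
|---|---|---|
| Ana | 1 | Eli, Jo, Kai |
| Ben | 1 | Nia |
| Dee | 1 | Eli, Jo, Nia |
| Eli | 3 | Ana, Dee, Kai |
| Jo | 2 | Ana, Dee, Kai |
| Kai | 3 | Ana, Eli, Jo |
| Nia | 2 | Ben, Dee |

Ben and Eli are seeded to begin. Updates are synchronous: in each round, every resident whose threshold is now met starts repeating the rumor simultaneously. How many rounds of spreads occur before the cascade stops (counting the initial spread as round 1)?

Round 1 — Ben, Eli start repeating the rumor (initial).
Round 2 — checking thresholds:
  Ana: 1 of 3 neighbours ≥ 1, starts repeating the rumor.
  Dee: 1 of 3 neighbours ≥ 1, starts repeating the rumor.
  Kai: 1 of 3 neighbours < 3, holds.
  Nia: 1 of 2 neighbours < 2, holds.
Round 3 — checking thresholds:
  Jo: 2 of 3 neighbours ≥ 2, starts repeating the rumor.
  Kai: 2 of 3 neighbours < 3, holds.
  Nia: 2 of 2 neighbours ≥ 2, starts repeating the rumor.
Round 4 — checking thresholds:
  Kai: 3 of 3 neighbours ≥ 3, starts repeating the rumor.
Round 5 — no new spreads; cascade stops.

4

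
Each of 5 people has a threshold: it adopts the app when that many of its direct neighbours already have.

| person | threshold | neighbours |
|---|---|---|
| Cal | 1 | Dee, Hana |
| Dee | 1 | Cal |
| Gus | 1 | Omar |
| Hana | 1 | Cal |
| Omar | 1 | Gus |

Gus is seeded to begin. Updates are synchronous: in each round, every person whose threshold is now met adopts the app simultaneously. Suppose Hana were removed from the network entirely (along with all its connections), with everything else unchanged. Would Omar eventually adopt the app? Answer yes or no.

yes

With Hana removed:
Round 1 — Gus adopts the app (initial).
Round 2 — checking thresholds:
  Omar: 1 of 1 neighbours ≥ 1, adopts the app.
Round 3 — no new adoptions; cascade stops.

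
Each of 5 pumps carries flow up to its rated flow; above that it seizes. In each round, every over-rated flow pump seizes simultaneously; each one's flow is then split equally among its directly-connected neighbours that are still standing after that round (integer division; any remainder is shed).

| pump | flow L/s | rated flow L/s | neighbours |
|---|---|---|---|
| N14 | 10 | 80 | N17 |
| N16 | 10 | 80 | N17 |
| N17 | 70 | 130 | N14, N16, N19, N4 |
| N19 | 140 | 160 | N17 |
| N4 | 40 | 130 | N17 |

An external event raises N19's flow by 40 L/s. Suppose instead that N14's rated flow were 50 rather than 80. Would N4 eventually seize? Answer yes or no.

no

With N14's rated flow at 50:
Round 1 — N19 at 180 > 160. N19 seizes.
  N19 sheds 180 L/s to N17: 180 each.
    N17: 70+180 = 250 > 130
Round 2 — N17 seizes.
  N17 sheds 250 L/s to N14, N16, N4: 83 each (1 lost).
    N14: 10+83 = 93 > 50
    N16: 10+83 = 93 > 80
    N4: 40+83 = 123 ≤ 130
Round 3 — N14, N16 seize.
  N14 sheds 93 L/s: no online neighbours, lost.
  N16 sheds 93 L/s: no online neighbours, lost.
No further seizures.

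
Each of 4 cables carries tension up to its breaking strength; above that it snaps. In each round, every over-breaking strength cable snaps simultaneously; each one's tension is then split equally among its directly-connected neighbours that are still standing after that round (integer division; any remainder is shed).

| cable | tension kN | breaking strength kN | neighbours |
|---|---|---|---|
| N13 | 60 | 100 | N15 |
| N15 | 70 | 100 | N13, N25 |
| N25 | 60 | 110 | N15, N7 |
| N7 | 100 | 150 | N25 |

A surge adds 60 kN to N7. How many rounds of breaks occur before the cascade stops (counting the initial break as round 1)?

4

Round 1 — N7 at 160 > 150. N7 snaps.
  N7 sheds 160 kN to N25: 160 each.
    N25: 60+160 = 220 > 110
Round 2 — N25 snaps.
  N25 sheds 220 kN to N15: 220 each.
    N15: 70+220 = 290 > 100
Round 3 — N15 snaps.
  N15 sheds 290 kN to N13: 290 each.
    N13: 60+290 = 350 > 100
Round 4 — N13 snaps.
  N13 sheds 350 kN: no online neighbours, lost.
No further breaks.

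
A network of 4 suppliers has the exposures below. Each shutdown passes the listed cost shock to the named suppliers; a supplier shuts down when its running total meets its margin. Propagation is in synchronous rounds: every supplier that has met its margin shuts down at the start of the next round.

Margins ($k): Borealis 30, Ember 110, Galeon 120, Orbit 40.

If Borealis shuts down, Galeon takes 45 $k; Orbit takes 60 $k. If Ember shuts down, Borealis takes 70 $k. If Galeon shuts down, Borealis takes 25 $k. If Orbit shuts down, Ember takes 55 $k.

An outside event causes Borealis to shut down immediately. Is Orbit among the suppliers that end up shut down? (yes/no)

yes

Round 1 — Borealis shuts down (initial).
  Galeon: +45 → 45 < 120
  Orbit: +60 → 60 ≥ 40
Round 2 — Orbit shuts down.
  Ember: +55 → 55 < 110
No further shutdowns.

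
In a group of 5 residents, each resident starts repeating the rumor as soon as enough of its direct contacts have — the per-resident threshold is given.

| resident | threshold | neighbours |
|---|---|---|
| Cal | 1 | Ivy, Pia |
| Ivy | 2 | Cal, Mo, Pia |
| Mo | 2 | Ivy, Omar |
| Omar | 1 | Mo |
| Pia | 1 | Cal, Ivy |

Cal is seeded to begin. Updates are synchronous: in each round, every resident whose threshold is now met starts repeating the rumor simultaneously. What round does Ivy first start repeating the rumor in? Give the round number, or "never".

Round 1 — Cal starts repeating the rumor (initial).
Round 2 — checking thresholds:
  Ivy: 1 of 3 neighbours < 2, below threshold.
  Pia: 1 of 2 neighbours ≥ 1, starts repeating the rumor.
Round 3 — checking thresholds:
  Ivy: 2 of 3 neighbours ≥ 2, starts repeating the rumor.
Round 4 — no new spreads; cascade stops.

3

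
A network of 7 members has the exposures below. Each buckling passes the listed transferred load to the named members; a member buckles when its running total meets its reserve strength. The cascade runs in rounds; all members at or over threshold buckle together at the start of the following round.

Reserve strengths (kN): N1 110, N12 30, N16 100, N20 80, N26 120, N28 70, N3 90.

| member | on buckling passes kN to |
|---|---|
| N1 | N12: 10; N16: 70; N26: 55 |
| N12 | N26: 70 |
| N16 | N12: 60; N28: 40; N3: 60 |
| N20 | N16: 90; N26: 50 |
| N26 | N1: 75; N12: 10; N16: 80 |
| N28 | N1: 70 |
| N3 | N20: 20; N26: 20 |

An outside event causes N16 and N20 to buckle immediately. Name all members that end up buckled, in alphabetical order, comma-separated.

Round 1 — N16, N20 buckle (initial).
  N12: +60 → 60 ≥ 30
  N26: +50 → 50 < 120
  N28: +40 → 40 < 70
  N3: +60 → 60 < 90
Round 2 — N12 buckles.
  N26: +70 → 120 ≥ 120
Round 3 — N26 buckles.
  N1: +75 → 75 < 110
No further bucklings.

N12, N16, N20, N26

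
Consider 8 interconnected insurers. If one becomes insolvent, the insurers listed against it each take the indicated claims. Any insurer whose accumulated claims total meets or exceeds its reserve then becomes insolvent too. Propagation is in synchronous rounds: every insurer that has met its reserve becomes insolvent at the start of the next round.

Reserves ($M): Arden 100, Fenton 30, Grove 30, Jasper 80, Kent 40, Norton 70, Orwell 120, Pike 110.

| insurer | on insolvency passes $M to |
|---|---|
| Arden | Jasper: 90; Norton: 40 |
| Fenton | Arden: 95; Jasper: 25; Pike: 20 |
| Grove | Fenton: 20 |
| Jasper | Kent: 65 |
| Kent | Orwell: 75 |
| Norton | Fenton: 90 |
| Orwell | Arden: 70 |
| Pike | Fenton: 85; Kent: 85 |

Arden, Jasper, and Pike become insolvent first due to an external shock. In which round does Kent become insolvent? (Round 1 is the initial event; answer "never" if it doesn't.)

Round 1 — Arden, Jasper, Pike become insolvent (initial).
  Fenton: +85 → 85 ≥ 30
  Kent: +65+85 → 150 ≥ 40
  Norton: +40 → 40 < 70
Round 2 — Fenton, Kent become insolvent.
  Orwell: +75 → 75 < 120
No further insolvencies.

2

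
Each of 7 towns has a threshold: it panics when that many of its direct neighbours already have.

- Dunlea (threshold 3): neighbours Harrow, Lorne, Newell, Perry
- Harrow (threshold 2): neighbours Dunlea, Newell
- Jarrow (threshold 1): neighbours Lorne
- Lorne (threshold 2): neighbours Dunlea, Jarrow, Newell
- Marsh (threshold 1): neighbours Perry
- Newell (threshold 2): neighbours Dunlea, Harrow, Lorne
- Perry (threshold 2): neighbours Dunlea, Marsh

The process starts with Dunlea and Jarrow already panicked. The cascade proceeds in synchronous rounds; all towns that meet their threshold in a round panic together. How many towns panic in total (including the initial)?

5

Round 1 — Dunlea, Jarrow panic (initial).
Round 2 — checking thresholds:
  Harrow: 1 of 2 neighbours < 2, holds.
  Lorne: 2 of 3 neighbours ≥ 2, panics.
  Newell: 1 of 3 neighbours < 2, holds.
  Perry: 1 of 2 neighbours < 2, holds.
Round 3 — checking thresholds:
  Harrow: 1 of 2 neighbours < 2, holds.
  Newell: 2 of 3 neighbours ≥ 2, panics.
  Perry: 1 of 2 neighbours < 2, holds.
Round 4 — checking thresholds:
  Harrow: 2 of 2 neighbours ≥ 2, panics.
  Perry: 1 of 2 neighbours < 2, holds.
Round 5 — no new panics; cascade stops.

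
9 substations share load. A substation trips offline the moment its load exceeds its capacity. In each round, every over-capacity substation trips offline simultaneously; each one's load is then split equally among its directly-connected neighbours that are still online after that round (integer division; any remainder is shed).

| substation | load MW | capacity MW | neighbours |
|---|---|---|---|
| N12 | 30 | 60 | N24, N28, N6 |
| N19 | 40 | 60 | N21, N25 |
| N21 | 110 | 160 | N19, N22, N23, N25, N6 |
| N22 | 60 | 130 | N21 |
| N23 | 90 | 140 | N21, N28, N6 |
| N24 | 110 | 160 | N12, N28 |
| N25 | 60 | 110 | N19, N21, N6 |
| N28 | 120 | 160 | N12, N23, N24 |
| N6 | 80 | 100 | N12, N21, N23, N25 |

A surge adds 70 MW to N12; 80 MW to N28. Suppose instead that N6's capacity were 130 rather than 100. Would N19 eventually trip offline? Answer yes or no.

With N6's capacity at 130:
Round 1 — N12 at 100 > 60; N28 at 200 > 160. N12, N28 trip offline.
  N12 sheds 100 MW to N24, N6: 50 each.
    N24: 110+50 = 160 ≤ 160
    N6: 80+50 = 130 ≤ 130
  N28 sheds 200 MW to N23, N24: 100 each.
    N23: 90+100 = 190 > 140
    N24: 160+100 = 260 > 160
Round 2 — N23, N24 trip offline.
  N23 sheds 190 MW to N21, N6: 95 each.
    N21: 110+95 = 205 > 160
    N6: 130+95 = 225 > 130
  N24 sheds 260 MW: no online neighbours, lost.
Round 3 — N21, N6 trip offline.
  N21 sheds 205 MW to N19, N22, N25: 68 each (1 lost).
    N19: 40+68 = 108 > 60
    N22: 60+68 = 128 ≤ 130
    N25: 60+68 = 128 > 110
  N6 sheds 225 MW to N25: 225 each.
    N25: 128+225 = 353 > 110
Round 4 — N19, N25 trip offline.
  N19 sheds 108 MW: no online neighbours, lost.
  N25 sheds 353 MW: no online neighbours, lost.
No further trips.

yes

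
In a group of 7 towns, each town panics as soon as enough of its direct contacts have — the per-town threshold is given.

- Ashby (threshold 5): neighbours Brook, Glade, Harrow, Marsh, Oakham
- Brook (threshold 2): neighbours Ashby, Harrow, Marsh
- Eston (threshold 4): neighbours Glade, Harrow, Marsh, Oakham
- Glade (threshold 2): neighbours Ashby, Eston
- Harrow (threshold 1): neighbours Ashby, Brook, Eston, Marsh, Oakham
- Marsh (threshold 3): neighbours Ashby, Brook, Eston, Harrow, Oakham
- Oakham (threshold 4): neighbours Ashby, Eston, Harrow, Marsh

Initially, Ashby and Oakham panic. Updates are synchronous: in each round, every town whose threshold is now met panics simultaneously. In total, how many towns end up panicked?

Round 1 — Ashby, Oakham panic (initial).
Round 2 — checking thresholds:
  Brook: 1 of 3 neighbours < 2, not yet.
  Eston: 1 of 4 neighbours < 4, not yet.
  Glade: 1 of 2 neighbours < 2, not yet.
  Harrow: 2 of 5 neighbours ≥ 1, panics.
  Marsh: 2 of 5 neighbours < 3, not yet.
Round 3 — checking thresholds:
  Brook: 2 of 3 neighbours ≥ 2, panics.
  Eston: 2 of 4 neighbours < 4, not yet.
  Glade: 1 of 2 neighbours < 2, not yet.
  Marsh: 3 of 5 neighbours ≥ 3, panics.
Round 4 — no new panics; cascade stops.

5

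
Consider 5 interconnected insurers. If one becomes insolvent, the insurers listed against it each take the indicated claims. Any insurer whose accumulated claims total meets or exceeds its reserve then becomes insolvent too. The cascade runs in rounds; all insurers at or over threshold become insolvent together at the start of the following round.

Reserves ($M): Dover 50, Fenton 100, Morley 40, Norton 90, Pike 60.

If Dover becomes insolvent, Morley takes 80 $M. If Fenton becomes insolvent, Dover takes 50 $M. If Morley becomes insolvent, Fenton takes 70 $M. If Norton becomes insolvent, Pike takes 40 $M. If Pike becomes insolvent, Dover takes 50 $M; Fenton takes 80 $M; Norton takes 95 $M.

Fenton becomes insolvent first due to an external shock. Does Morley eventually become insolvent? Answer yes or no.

Round 1 — Fenton becomes insolvent (initial).
  Dover: +50 → 50 ≥ 50
Round 2 — Dover becomes insolvent.
  Morley: +80 → 80 ≥ 40
Round 3 — Morley becomes insolvent.
No further insolvencies.

yes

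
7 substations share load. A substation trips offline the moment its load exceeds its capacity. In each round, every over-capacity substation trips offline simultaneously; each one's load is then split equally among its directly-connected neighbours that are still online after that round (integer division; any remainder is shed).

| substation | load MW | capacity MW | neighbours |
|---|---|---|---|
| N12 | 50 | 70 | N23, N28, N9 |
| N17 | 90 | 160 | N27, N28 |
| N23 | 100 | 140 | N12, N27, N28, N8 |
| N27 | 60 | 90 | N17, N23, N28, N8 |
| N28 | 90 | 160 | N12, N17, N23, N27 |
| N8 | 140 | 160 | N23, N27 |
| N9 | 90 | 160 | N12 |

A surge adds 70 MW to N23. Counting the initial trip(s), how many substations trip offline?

6

Round 1 — N23 at 170 > 140. N23 trips offline.
  N23 sheds 170 MW to N12, N27, N28, N8: 42 each (2 lost).
    N12: 50+42 = 92 > 70
    N27: 60+42 = 102 > 90
    N28: 90+42 = 132 ≤ 160
    N8: 140+42 = 182 > 160
Round 2 — N12, N27, N8 trip offline.
  N12 sheds 92 MW to N28, N9: 46 each.
    N28: 132+46 = 178 > 160
    N9: 90+46 = 136 ≤ 160
  N27 sheds 102 MW to N17, N28: 51 each.
    N17: 90+51 = 141 ≤ 160
    N28: 178+51 = 229 > 160
  N8 sheds 182 MW: no online neighbours, lost.
Round 3 — N28 trips offline.
  N28 sheds 229 MW to N17: 229 each.
    N17: 141+229 = 370 > 160
Round 4 — N17 trips offline.
  N17 sheds 370 MW: no online neighbours, lost.
No further trips.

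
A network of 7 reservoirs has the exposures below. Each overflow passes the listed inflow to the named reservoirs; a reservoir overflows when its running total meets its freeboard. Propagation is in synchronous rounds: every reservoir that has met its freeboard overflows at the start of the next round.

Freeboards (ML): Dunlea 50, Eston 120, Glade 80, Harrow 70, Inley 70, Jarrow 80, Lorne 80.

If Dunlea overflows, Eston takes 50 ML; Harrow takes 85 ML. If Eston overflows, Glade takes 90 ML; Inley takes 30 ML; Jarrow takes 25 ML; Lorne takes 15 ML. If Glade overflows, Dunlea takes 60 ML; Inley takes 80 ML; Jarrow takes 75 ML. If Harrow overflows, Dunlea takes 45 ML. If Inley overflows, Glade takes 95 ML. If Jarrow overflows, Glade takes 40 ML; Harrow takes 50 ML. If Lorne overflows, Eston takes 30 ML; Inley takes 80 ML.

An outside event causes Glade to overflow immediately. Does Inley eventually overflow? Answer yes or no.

Round 1 — Glade overflows (initial).
  Dunlea: +60 → 60 ≥ 50
  Inley: +80 → 80 ≥ 70
  Jarrow: +75 → 75 < 80
Round 2 — Dunlea, Inley overflow.
  Eston: +50 → 50 < 120
  Harrow: +85 → 85 ≥ 70
Round 3 — Harrow overflows.
No further overflows.

yes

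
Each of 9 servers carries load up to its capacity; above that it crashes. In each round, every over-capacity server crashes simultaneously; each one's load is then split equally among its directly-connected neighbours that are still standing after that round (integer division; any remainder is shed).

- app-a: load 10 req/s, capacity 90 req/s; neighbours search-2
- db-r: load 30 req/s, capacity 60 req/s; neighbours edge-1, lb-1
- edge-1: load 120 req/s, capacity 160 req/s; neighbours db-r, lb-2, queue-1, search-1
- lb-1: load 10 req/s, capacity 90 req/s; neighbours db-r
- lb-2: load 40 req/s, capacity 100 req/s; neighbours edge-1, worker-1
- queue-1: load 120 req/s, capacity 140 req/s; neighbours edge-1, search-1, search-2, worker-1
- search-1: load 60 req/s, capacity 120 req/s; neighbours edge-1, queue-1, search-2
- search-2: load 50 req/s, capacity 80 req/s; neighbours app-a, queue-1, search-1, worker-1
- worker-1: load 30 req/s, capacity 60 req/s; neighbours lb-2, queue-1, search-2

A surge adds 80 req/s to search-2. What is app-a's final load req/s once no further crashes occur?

Round 1 — search-2 at 130 > 80. search-2 crashes.
  search-2 sheds 130 req/s to app-a, queue-1, search-1, worker-1: 32 each (2 lost).
    app-a: 10+32 = 42 ≤ 90
    queue-1: 120+32 = 152 > 140
    search-1: 60+32 = 92 ≤ 120
    worker-1: 30+32 = 62 > 60
Round 2 — queue-1, worker-1 crash.
  queue-1 sheds 152 req/s to edge-1, search-1: 76 each.
    edge-1: 120+76 = 196 > 160
    search-1: 92+76 = 168 > 120
  worker-1 sheds 62 req/s to lb-2: 62 each.
    lb-2: 40+62 = 102 > 100
Round 3 — edge-1, lb-2, search-1 crash.
  edge-1 sheds 196 req/s to db-r: 196 each.
    db-r: 30+196 = 226 > 60
  lb-2 sheds 102 req/s: no online neighbours, lost.
  search-1 sheds 168 req/s: no online neighbours, lost.
Round 4 — db-r crashes.
  db-r sheds 226 req/s to lb-1: 226 each.
    lb-1: 10+226 = 236 > 90
Round 5 — lb-1 crashes.
  lb-1 sheds 236 req/s: no online neighbours, lost.
No further crashes.

42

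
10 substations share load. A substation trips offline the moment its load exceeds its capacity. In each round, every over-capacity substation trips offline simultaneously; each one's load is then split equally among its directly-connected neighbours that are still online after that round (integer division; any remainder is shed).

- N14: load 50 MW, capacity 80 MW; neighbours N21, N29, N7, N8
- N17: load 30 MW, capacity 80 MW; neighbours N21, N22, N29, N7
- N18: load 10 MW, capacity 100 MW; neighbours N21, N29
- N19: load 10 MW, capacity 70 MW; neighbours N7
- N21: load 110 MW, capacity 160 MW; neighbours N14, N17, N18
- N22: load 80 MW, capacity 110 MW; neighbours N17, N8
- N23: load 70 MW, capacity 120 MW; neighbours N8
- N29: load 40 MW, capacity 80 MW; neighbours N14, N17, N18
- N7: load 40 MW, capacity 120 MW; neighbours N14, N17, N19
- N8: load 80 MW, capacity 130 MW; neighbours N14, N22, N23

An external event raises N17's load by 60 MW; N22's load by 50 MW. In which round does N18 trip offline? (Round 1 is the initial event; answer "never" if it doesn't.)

5

Round 1 — N17 at 90 > 80; N22 at 130 > 110. N17, N22 trip offline.
  N17 sheds 90 MW to N21, N29, N7: 30 each.
    N21: 110+30 = 140 ≤ 160
    N29: 40+30 = 70 ≤ 80
    N7: 40+30 = 70 ≤ 120
  N22 sheds 130 MW to N8: 130 each.
    N8: 80+130 = 210 > 130
Round 2 — N8 trips offline.
  N8 sheds 210 MW to N14, N23: 105 each.
    N14: 50+105 = 155 > 80
    N23: 70+105 = 175 > 120
Round 3 — N14, N23 trip offline.
  N14 sheds 155 MW to N21, N29, N7: 51 each (2 lost).
    N21: 140+51 = 191 > 160
    N29: 70+51 = 121 > 80
    N7: 70+51 = 121 > 120
  N23 sheds 175 MW: no online neighbours, lost.
Round 4 — N21, N29, N7 trip offline.
  N21 sheds 191 MW to N18: 191 each.
    N18: 10+191 = 201 > 100
  N29 sheds 121 MW to N18: 121 each.
    N18: 201+121 = 322 > 100
  N7 sheds 121 MW to N19: 121 each.
    N19: 10+121 = 131 > 70
Round 5 — N18, N19 trip offline.
  N18 sheds 322 MW: no online neighbours, lost.
  N19 sheds 131 MW: no online neighbours, lost.
No further trips.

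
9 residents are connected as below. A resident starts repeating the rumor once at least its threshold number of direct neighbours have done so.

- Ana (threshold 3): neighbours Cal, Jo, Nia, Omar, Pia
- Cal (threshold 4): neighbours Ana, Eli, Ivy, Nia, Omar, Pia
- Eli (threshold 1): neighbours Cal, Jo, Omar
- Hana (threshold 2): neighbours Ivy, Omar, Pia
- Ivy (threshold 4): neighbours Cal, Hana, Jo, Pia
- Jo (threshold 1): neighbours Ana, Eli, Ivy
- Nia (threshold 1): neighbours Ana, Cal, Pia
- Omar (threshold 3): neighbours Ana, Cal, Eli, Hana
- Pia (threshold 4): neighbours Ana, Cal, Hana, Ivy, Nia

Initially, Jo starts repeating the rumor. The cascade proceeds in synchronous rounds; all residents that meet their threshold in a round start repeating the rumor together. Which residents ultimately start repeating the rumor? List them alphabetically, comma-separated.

Round 1 — Jo starts repeating the rumor (initial).
Round 2 — checking thresholds:
  Ana: 1 of 5 neighbours < 3, holds.
  Eli: 1 of 3 neighbours ≥ 1, starts repeating the rumor.
  Ivy: 1 of 4 neighbours < 4, holds.
Round 3 — no new spreads; cascade stops.

Eli, Jo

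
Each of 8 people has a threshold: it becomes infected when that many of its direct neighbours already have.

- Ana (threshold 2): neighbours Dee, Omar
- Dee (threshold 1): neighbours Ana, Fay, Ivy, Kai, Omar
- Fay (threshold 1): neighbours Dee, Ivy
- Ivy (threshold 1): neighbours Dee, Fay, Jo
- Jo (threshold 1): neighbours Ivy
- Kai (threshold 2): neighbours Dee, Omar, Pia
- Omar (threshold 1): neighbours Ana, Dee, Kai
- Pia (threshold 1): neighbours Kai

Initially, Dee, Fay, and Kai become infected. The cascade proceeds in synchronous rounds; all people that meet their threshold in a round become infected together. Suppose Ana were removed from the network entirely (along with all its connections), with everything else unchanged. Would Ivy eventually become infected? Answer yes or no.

With Ana removed:
Round 1 — Dee, Fay, Kai become infected (initial).
Round 2 — checking thresholds:
  Ivy: 2 of 3 neighbours ≥ 1, becomes infected.
  Omar: 2 of 2 neighbours ≥ 1, becomes infected.
  Pia: 1 of 1 neighbours ≥ 1, becomes infected.
Round 3 — checking thresholds:
  Jo: 1 of 1 neighbours ≥ 1, becomes infected.
Round 4 — no new infections; cascade stops.

yes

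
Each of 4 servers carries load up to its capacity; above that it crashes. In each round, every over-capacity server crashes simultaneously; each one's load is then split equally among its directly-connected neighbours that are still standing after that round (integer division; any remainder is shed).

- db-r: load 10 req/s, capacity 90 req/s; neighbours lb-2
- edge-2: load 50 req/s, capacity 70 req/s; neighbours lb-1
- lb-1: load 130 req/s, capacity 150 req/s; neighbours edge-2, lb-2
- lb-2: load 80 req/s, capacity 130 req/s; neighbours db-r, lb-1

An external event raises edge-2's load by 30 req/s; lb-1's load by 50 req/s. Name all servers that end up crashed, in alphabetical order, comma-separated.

Round 1 — edge-2 at 80 > 70; lb-1 at 180 > 150. edge-2, lb-1 crash.
  edge-2 sheds 80 req/s: no online neighbours, lost.
  lb-1 sheds 180 req/s to lb-2: 180 each.
    lb-2: 80+180 = 260 > 130
Round 2 — lb-2 crashes.
  lb-2 sheds 260 req/s to db-r: 260 each.
    db-r: 10+260 = 270 > 90
Round 3 — db-r crashes.
  db-r sheds 270 req/s: no online neighbours, lost.
No further crashes.

db-r, edge-2, lb-1, lb-2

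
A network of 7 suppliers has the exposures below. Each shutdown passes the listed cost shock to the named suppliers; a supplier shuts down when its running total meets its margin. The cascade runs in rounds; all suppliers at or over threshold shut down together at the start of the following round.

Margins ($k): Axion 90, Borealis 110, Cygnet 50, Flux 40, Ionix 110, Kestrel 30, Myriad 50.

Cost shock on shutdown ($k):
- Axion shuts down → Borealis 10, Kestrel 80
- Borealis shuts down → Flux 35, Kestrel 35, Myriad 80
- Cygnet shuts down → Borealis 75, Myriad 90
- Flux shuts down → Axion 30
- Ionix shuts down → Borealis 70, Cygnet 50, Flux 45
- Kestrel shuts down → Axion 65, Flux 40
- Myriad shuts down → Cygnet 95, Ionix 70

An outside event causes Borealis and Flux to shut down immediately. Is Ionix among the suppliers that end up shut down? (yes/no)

Round 1 — Borealis, Flux shut down (initial).
  Axion: +30 → 30 < 90
  Kestrel: +35 → 35 ≥ 30
  Myriad: +80 → 80 ≥ 50
Round 2 — Kestrel, Myriad shut down.
  Axion: +65 → 95 ≥ 90
  Cygnet: +95 → 95 ≥ 50
  Ionix: +70 → 70 < 110
Round 3 — Axion, Cygnet shut down.
No further shutdowns.

no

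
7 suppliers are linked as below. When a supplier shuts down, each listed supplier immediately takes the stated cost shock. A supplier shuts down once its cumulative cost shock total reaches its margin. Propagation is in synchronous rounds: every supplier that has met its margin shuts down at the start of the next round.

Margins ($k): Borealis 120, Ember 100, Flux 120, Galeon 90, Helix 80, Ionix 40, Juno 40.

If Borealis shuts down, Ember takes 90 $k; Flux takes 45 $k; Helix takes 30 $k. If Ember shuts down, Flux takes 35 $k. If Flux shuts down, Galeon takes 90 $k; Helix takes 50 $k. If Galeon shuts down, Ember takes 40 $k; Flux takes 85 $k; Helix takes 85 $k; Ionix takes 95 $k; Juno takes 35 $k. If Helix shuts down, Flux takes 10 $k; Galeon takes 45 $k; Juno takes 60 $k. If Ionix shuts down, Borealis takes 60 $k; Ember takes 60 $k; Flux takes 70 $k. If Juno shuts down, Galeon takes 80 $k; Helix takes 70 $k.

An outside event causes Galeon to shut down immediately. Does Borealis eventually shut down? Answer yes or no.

no

Round 1 — Galeon shuts down (initial).
  Ember: +40 → 40 < 100
  Flux: +85 → 85 < 120
  Helix: +85 → 85 ≥ 80
  Ionix: +95 → 95 ≥ 40
  Juno: +35 → 35 < 40
Round 2 — Helix, Ionix shut down.
  Borealis: +60 → 60 < 120
  Ember: +60 → 100 ≥ 100
  Flux: +10+70 → 165 ≥ 120
  Juno: +60 → 95 ≥ 40
Round 3 — Ember, Flux, Juno shut down.
No further shutdowns.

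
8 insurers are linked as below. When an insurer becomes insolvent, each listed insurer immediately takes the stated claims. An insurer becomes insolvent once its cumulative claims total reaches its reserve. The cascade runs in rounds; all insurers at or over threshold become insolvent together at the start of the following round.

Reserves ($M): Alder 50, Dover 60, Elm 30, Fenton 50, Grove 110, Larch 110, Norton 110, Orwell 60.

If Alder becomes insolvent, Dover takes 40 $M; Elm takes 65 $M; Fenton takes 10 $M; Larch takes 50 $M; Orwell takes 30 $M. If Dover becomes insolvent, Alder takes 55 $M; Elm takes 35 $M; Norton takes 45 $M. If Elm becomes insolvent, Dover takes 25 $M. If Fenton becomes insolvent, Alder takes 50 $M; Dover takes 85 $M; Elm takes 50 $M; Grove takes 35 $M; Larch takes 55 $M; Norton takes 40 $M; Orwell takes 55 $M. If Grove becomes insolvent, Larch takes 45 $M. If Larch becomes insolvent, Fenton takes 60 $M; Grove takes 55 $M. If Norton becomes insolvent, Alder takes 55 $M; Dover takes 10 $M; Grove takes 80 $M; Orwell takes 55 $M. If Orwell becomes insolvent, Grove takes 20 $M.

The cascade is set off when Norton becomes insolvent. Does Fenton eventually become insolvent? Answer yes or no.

no

Round 1 — Norton becomes insolvent (initial).
  Alder: +55 → 55 ≥ 50
  Dover: +10 → 10 < 60
  Grove: +80 → 80 < 110
  Orwell: +55 → 55 < 60
Round 2 — Alder becomes insolvent.
  Dover: +40 → 50 < 60
  Elm: +65 → 65 ≥ 30
  Fenton: +10 → 10 < 50
  Larch: +50 → 50 < 110
  Orwell: +30 → 85 ≥ 60
Round 3 — Elm, Orwell become insolvent.
  Dover: +25 → 75 ≥ 60
  Grove: +20 → 100 < 110
Round 4 — Dover becomes insolvent.
No further insolvencies.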